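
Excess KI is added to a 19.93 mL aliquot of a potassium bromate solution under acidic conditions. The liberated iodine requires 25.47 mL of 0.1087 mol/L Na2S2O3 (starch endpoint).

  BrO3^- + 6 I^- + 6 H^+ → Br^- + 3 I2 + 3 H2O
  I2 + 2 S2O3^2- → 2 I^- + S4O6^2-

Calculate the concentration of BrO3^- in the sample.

0.02315 mol/L

n(S2O3^2-) = 0.02547 × 0.1087 = 2.769 × 10^-3 mol
n(I2) = n(S2O3^2-)/2 = 1.384 × 10^-3 mol
From the 1:3 ratio, n(BrO3^-) in the aliquot = 1/3 × 1.384 × 10^-3 = 4.614 × 10^-4 mol
[BrO3^-] = 4.614 × 10^-4 / 0.01993 = 0.02315 mol/L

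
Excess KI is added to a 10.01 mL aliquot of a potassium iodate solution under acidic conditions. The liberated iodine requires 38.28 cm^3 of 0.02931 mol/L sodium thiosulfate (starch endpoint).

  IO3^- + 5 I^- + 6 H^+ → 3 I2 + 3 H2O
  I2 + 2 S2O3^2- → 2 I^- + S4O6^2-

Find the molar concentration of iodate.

n(S2O3^2-) = 0.03828 × 0.02931 = 1.122 × 10^-3 mol
n(I2) = n(S2O3^2-)/2 = 5.610 × 10^-4 mol
From the 1:3 ratio, n(IO3^-) in the aliquot = 1/3 × 5.610 × 10^-4 = 1.870 × 10^-4 mol
[IO3^-] = 1.870 × 10^-4 / 0.01001 = 0.01868 mol/L

0.01868 mol/L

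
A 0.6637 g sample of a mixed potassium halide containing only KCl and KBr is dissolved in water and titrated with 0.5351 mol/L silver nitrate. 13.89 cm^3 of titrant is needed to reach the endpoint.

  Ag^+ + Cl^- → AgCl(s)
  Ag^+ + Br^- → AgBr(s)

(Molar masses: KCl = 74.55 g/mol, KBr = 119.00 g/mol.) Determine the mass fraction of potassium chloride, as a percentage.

n(AgNO3) = 0.01389 × 0.5351 = 7.433 × 10^-3 mol
Let x = n(KCl), y = n(KBr).
Titrant: 1x + 1y = 7.433 × 10^-3;  mass: 74.55x + 119.00y = 0.6637
Solving, x = 4.967 × 10^-3 mol, y = 2.466 × 10^-3 mol
mass of KCl = 4.967 × 10^-3 × 74.55 = 0.3703 g
% KCl = 0.3703 / 0.6637 × 100 = 55.79 %

55.79 %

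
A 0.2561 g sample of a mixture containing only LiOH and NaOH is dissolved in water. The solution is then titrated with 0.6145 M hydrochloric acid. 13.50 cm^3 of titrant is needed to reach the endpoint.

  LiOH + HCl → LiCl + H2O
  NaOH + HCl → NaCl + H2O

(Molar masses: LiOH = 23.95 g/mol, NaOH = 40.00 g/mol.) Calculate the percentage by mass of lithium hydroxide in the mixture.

44.13 %

n(HCl) = 0.01350 × 0.6145 = 8.296 × 10^-3 mol
Let x = n(LiOH), y = n(NaOH).
Titrant: 1x + 1y = 8.296 × 10^-3;  mass: 23.95x + 40.00y = 0.2561
Solving, x = 4.718 × 10^-3 mol, y = 3.577 × 10^-3 mol
mass of LiOH = 4.718 × 10^-3 × 23.95 = 0.1130 g
% LiOH = 0.1130 / 0.2561 × 100 = 44.13 %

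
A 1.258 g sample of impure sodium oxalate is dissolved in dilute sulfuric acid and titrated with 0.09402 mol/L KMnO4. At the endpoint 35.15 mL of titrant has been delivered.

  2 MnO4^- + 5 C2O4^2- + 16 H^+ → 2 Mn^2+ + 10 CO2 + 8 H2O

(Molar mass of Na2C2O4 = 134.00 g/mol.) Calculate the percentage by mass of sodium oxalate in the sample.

n(KMnO4) = 0.03515 L × 0.09402 mol/L = 3.305 × 10^-3 mol
From the 5:2 ratio, n(Na2C2O4) = 5/2 × 3.305 × 10^-3 = 8.262 × 10^-3 mol
mass of Na2C2O4 = 8.262 × 10^-3 × 134.00 g/mol = 1.107 g
% Na2C2O4 = 1.107 / 1.258 × 100 = 88.01 %

88.01 %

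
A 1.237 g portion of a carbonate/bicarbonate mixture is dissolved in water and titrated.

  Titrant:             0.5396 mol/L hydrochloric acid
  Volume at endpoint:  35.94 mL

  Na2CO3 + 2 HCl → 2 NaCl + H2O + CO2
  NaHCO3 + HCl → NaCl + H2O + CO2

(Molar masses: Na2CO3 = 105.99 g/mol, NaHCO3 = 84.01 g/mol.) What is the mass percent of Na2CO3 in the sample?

54.18 %

n(HCl) = 0.03594 × 0.5396 = 0.01939 mol
Let x = n(Na2CO3), y = n(NaHCO3).
Titrant: 2x + 1y = 0.01939;  mass: 105.99x + 84.01y = 1.237
Solving, x = 6.323 × 10^-3 mol, y = 6.747 × 10^-3 mol
mass of Na2CO3 = 6.323 × 10^-3 × 105.99 = 0.6702 g
% Na2CO3 = 0.6702 / 1.237 × 100 = 54.18 %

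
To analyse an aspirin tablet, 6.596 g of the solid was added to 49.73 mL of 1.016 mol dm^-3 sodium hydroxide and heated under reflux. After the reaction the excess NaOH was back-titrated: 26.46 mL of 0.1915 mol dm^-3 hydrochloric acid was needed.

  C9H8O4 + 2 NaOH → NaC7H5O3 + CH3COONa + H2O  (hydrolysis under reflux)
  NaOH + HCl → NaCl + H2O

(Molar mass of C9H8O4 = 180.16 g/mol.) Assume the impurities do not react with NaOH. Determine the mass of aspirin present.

n(NaOH) added = 0.04973 × 1.016 = 0.05053 mol
n(HCl) used in back-titration = 0.02646 × 0.1915 = 5.067 × 10^-3 mol
n(NaOH) left over = 5.067 × 10^-3 mol (1:1 ratio)
n(NaOH) consumed by analyte = 0.05053 − 5.067 × 10^-3 = 0.04546 mol
From the 1:2 ratio, n(C9H8O4) = 1/2 × 0.04546 = 0.02273 mol
mass of C9H8O4 = 0.02273 × 180.16 = 4.095 g

4.095 g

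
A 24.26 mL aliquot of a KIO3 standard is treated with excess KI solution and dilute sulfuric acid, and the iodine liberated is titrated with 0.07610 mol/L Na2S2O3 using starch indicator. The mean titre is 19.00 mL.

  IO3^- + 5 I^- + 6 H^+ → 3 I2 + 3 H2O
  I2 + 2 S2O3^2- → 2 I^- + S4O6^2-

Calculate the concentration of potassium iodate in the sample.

n(S2O3^2-) = 0.01900 × 0.07610 = 1.446 × 10^-3 mol
n(I2) = n(S2O3^2-)/2 = 7.229 × 10^-4 mol
From the 1:3 ratio, n(IO3^-) in the aliquot = 1/3 × 7.229 × 10^-4 = 2.410 × 10^-4 mol
[IO3^-] = 2.410 × 10^-4 / 0.02426 = 0.009933 mol/L

0.009933 mol/L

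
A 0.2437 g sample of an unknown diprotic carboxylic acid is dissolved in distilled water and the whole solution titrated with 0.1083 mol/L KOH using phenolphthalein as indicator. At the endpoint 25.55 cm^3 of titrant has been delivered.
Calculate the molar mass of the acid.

176.1 g/mol

n(KOH) = 0.02555 L × 0.1083 mol/L = 2.767 × 10^-3 mol
From the 1:2 ratio, n(H2A) = 1/2 × 2.767 × 10^-3 = 1.384 × 10^-3 mol
M = m / n = 0.2437 g / 1.384 × 10^-3 mol = 176.1 g/mol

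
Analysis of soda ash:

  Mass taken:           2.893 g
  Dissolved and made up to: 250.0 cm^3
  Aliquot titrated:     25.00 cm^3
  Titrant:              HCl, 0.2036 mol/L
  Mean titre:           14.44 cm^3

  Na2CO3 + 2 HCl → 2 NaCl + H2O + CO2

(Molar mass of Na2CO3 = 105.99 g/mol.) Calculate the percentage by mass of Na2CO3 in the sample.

n(HCl) per titration = 0.01444 × 0.2036 = 2.940 × 10^-3 mol
From the 1:2 ratio, n(Na2CO3) in each aliquot = 1/2 × 2.940 × 10^-3 = 1.470 × 10^-3 mol
n(Na2CO3) in the whole flask = 1.470 × 10^-3 × 250.0/25.00 = 0.01470 mol
mass of Na2CO3 = 0.01470 × 105.99 = 1.558 g
% Na2CO3 = 1.558 / 2.893 × 100 = 53.86 %

53.86 %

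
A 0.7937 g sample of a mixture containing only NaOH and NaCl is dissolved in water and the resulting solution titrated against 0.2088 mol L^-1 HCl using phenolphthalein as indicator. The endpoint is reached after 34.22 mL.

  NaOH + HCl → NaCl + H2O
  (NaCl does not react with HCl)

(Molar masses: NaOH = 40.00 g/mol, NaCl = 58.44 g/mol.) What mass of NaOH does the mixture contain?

0.2858 g

n(HCl) = 0.03422 × 0.2088 = 7.145 × 10^-3 mol
Let x = n(NaOH), y = n(NaCl).
Titrant: 1x = 7.145 × 10^-3;  mass: 40.00x + 58.44y = 0.7937
Solving, x = 7.145 × 10^-3 mol, y = 8.691 × 10^-3 mol
mass of NaOH = 7.145 × 10^-3 × 40.00 = 0.2858 g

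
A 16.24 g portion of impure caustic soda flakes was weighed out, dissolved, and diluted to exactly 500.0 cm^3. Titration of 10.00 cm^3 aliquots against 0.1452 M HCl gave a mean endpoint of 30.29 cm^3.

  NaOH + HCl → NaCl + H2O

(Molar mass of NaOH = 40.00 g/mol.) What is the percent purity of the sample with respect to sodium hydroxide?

54.16 %

n(HCl) per titration = 0.03029 × 0.1452 = 4.398 × 10^-3 mol
n(NaOH) in each aliquot = 4.398 × 10^-3 mol (1:1 ratio)
n(NaOH) in the whole flask = 4.398 × 10^-3 × 500.0/10.00 = 0.2199 mol
mass of NaOH = 0.2199 × 40.00 = 8.796 g
% NaOH = 8.796 / 16.24 × 100 = 54.16 %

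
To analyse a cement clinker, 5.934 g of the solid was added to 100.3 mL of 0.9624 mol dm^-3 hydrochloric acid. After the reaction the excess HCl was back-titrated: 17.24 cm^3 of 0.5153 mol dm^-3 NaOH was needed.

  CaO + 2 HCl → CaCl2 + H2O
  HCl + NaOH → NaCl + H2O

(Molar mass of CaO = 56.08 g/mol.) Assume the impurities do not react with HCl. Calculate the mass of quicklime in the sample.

2.458 g

n(HCl) added = 0.1003 × 0.9624 = 0.09653 mol
n(NaOH) used in back-titration = 0.01724 × 0.5153 = 8.884 × 10^-3 mol
n(HCl) left over = 8.884 × 10^-3 mol (1:1 ratio)
n(HCl) consumed by analyte = 0.09653 − 8.884 × 10^-3 = 0.08764 mol
From the 1:2 ratio, n(CaO) = 1/2 × 0.08764 = 0.04382 mol
mass of CaO = 0.04382 × 56.08 = 2.458 g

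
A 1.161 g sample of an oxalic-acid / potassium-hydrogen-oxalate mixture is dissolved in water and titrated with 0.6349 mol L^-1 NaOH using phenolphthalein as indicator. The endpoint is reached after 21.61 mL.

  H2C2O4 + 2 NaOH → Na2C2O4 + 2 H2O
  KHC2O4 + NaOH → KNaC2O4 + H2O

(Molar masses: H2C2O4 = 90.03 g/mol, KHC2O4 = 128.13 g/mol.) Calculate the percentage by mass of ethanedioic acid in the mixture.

n(NaOH) = 0.02161 × 0.6349 = 0.01372 mol
Let x = n(H2C2O4), y = n(KHC2O4).
Titrant: 2x + 1y = 0.01372;  mass: 90.03x + 128.13y = 1.161
Solving, x = 3.591 × 10^-3 mol, y = 6.538 × 10^-3 mol
mass of H2C2O4 = 3.591 × 10^-3 × 90.03 = 0.3233 g
% H2C2O4 = 0.3233 / 1.161 × 100 = 27.85 %

27.85 %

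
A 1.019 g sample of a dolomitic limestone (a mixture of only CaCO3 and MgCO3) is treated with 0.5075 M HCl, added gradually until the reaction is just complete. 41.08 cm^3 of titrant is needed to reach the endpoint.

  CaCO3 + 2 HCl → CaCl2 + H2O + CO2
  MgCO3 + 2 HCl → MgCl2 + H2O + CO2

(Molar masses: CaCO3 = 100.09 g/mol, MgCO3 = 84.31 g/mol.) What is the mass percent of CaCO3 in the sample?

n(HCl) = 0.04108 × 0.5075 = 0.02085 mol
Let x = n(CaCO3), y = n(MgCO3).
Titrant: 2x + 2y = 0.02085;  mass: 100.09x + 84.31y = 1.019
Solving, x = 8.881 × 10^-3 mol, y = 1.543 × 10^-3 mol
mass of CaCO3 = 8.881 × 10^-3 × 100.09 = 0.8889 g
% CaCO3 = 0.8889 / 1.019 × 100 = 87.24 %

87.24 %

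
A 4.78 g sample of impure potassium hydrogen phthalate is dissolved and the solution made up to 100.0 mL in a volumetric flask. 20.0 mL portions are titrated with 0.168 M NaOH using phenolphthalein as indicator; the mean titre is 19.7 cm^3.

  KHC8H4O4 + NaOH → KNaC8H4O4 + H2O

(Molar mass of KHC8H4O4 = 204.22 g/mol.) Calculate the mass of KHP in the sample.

n(NaOH) per titration = 0.0197 × 0.168 = 3.31 × 10^-3 mol
n(KHC8H4O4) in each aliquot = 3.31 × 10^-3 mol (1:1 ratio)
n(KHC8H4O4) in the whole flask = 3.31 × 10^-3 × 100.0/20.0 = 0.0165 mol
mass of KHC8H4O4 = 0.0165 × 204.22 = 3.38 g

3.38 g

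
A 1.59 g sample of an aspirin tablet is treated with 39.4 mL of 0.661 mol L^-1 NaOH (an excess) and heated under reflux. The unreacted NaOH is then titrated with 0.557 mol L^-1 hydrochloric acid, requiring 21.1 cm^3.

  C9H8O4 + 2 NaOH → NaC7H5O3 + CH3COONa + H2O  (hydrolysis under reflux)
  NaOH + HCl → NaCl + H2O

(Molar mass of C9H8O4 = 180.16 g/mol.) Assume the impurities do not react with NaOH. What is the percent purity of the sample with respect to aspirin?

81.0 %

n(NaOH) added = 0.0394 × 0.661 = 0.0260 mol
n(HCl) used in back-titration = 0.0211 × 0.557 = 0.0118 mol
n(NaOH) left over = 0.0118 mol (1:1 ratio)
n(NaOH) consumed by analyte = 0.0260 − 0.0118 = 0.0143 mol
From the 1:2 ratio, n(C9H8O4) = 1/2 × 0.0143 = 7.15 × 10^-3 mol
mass of C9H8O4 = 7.15 × 10^-3 × 180.16 = 1.29 g
% C9H8O4 = 1.29 / 1.59 × 100 = 81.0 %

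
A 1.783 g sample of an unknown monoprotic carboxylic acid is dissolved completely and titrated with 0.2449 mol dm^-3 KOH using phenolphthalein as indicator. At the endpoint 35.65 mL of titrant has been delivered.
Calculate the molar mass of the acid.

n(KOH) = 0.03565 L × 0.2449 mol/L = 8.731 × 10^-3 mol
n(HA) = 8.731 × 10^-3 mol (1:1 ratio)
M = m / n = 1.783 g / 8.731 × 10^-3 mol = 204.2 g/mol

204.2 g/mol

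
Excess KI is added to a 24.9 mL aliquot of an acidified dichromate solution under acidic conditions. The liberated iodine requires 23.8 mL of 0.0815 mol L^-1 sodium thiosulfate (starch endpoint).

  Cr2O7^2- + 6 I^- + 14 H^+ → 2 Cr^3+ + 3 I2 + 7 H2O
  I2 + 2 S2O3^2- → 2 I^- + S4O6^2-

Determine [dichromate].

n(S2O3^2-) = 0.0238 × 0.0815 = 1.94 × 10^-3 mol
n(I2) = n(S2O3^2-)/2 = 9.70 × 10^-4 mol
From the 1:3 ratio, n(Cr2O7^2-) in the aliquot = 1/3 × 9.70 × 10^-4 = 3.23 × 10^-4 mol
[Cr2O7^2-] = 3.23 × 10^-4 / 0.0249 = 0.0130 mol/L

0.0130 mol/L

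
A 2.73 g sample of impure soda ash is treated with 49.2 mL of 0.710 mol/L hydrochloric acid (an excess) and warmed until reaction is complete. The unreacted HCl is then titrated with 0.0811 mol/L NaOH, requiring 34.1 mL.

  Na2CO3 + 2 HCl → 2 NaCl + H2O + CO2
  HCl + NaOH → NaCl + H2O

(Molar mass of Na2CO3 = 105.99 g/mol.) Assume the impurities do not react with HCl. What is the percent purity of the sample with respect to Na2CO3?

n(HCl) added = 0.0492 × 0.710 = 0.0349 mol
n(NaOH) used in back-titration = 0.0341 × 0.0811 = 2.77 × 10^-3 mol
n(HCl) left over = 2.77 × 10^-3 mol (1:1 ratio)
n(HCl) consumed by analyte = 0.0349 − 2.77 × 10^-3 = 0.0322 mol
From the 1:2 ratio, n(Na2CO3) = 1/2 × 0.0322 = 0.0161 mol
mass of Na2CO3 = 0.0161 × 105.99 = 1.70 g
% Na2CO3 = 1.70 / 2.73 × 100 = 62.4 %

62.4 %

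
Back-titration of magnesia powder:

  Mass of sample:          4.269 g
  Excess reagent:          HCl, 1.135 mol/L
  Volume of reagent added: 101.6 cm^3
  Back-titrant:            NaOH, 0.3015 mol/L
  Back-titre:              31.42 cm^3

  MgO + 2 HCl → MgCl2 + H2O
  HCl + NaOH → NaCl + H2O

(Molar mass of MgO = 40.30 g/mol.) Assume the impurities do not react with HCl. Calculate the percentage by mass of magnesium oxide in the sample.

n(HCl) added = 0.1016 × 1.135 = 0.1153 mol
n(NaOH) used in back-titration = 0.03142 × 0.3015 = 9.473 × 10^-3 mol
n(HCl) left over = 9.473 × 10^-3 mol (1:1 ratio)
n(HCl) consumed by analyte = 0.1153 − 9.473 × 10^-3 = 0.1058 mol
From the 1:2 ratio, n(MgO) = 1/2 × 0.1058 = 0.05292 mol
mass of MgO = 0.05292 × 40.30 = 2.133 g
% MgO = 2.133 / 4.269 × 100 = 49.96 %

49.96 %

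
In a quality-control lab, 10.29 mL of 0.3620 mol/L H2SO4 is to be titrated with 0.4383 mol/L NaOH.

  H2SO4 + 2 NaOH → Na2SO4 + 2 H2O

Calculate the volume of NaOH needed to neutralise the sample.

17.00 mL

n(H2SO4) = 0.01029 L × 0.3620 mol/L = 3.725 × 10^-3 mol
From the 2:1 stoichiometry, n(NaOH) = 2/1 × 3.725 × 10^-3 = 7.450 × 10^-3 mol
V(NaOH) = 7.450 × 10^-3 mol / 0.4383 mol/L = 0.01700 L = 17.00 mL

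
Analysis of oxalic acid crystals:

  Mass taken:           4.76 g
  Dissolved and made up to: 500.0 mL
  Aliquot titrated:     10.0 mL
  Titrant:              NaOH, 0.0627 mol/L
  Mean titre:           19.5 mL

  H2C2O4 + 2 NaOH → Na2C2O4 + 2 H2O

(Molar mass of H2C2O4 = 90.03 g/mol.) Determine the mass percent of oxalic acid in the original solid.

57.8 %

n(NaOH) per titration = 0.0195 × 0.0627 = 1.22 × 10^-3 mol
From the 1:2 ratio, n(H2C2O4) in each aliquot = 1/2 × 1.22 × 10^-3 = 6.11 × 10^-4 mol
n(H2C2O4) in the whole flask = 6.11 × 10^-4 × 500.0/10.0 = 0.0306 mol
mass of H2C2O4 = 0.0306 × 90.03 = 2.75 g
% H2C2O4 = 2.75 / 4.76 × 100 = 57.8 %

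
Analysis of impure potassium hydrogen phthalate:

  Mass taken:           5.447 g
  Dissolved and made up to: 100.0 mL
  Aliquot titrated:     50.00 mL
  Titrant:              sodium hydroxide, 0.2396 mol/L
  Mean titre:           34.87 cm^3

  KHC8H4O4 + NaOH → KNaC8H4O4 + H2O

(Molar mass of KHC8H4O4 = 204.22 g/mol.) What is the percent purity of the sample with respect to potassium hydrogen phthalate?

n(NaOH) per titration = 0.03487 × 0.2396 = 8.355 × 10^-3 mol
n(KHC8H4O4) in each aliquot = 8.355 × 10^-3 mol (1:1 ratio)
n(KHC8H4O4) in the whole flask = 8.355 × 10^-3 × 100.0/50.00 = 0.01671 mol
mass of KHC8H4O4 = 0.01671 × 204.22 = 3.412 g
% KHC8H4O4 = 3.412 / 5.447 × 100 = 62.65 %

62.65 %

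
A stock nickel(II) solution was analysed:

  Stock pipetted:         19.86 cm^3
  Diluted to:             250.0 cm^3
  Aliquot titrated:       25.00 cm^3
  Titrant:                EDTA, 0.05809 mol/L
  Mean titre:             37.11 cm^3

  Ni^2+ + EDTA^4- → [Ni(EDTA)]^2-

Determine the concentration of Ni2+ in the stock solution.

n(EDTA) = 0.03711 × 0.05809 = 2.156 × 10^-3 mol
n(Ni2+) in the aliquot = 2.156 × 10^-3 mol (1:1 ratio)
[Ni2+]_dilute = 2.156 × 10^-3 / 0.02500 = 0.08623 mol/L
Dilution factor = 250.0 / 19.86 = 12.59
[Ni2+]_stock = 0.08623 × 12.59 = 1.085 mol/L

1.085 mol/L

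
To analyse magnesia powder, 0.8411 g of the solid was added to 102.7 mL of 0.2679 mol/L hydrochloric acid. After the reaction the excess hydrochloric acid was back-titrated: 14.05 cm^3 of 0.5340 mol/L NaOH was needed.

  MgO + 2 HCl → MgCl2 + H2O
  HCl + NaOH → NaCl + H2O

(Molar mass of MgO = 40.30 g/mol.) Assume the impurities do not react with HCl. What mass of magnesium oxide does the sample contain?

0.4032 g

n(HCl) added = 0.1027 × 0.2679 = 0.02751 mol
n(NaOH) used in back-titration = 0.01405 × 0.5340 = 7.503 × 10^-3 mol
n(HCl) left over = 7.503 × 10^-3 mol (1:1 ratio)
n(HCl) consumed by analyte = 0.02751 − 7.503 × 10^-3 = 0.02001 mol
From the 1:2 ratio, n(MgO) = 1/2 × 0.02001 = 0.01001 mol
mass of MgO = 0.01001 × 40.30 = 0.4032 g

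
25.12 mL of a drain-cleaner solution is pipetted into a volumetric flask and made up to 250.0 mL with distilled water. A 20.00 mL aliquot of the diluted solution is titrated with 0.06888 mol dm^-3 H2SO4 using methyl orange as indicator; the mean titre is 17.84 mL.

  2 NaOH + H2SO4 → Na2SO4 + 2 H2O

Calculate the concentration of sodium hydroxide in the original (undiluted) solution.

n(H2SO4) = 0.01784 × 0.06888 = 1.229 × 10^-3 mol
From the 2:1 ratio, n(NaOH) in the aliquot = 2/1 × 1.229 × 10^-3 = 2.458 × 10^-3 mol
[NaOH]_dilute = 2.458 × 10^-3 / 0.02000 = 0.1229 mol/L
Dilution factor = 250.0 / 25.12 = 9.952
[NaOH]_stock = 0.1229 × 9.952 = 1.223 mol/L

1.223 mol/L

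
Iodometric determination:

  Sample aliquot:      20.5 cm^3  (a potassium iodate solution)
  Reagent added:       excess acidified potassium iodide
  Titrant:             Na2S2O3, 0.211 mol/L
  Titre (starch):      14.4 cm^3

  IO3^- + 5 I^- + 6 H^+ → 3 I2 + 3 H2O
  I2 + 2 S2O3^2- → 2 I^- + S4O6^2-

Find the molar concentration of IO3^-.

0.0247 mol/L

n(S2O3^2-) = 0.0144 × 0.211 = 3.04 × 10^-3 mol
n(I2) = n(S2O3^2-)/2 = 1.52 × 10^-3 mol
From the 1:3 ratio, n(IO3^-) in the aliquot = 1/3 × 1.52 × 10^-3 = 5.06 × 10^-4 mol
[IO3^-] = 5.06 × 10^-4 / 0.0205 = 0.0247 mol/L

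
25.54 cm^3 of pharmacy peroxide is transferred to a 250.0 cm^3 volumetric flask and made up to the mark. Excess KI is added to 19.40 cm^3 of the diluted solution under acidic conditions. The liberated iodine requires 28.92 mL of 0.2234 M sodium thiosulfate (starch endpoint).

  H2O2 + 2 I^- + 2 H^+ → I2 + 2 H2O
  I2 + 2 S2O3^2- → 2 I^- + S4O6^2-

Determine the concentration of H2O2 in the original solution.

n(S2O3^2-) = 0.02892 × 0.2234 = 6.461 × 10^-3 mol
n(I2) = n(S2O3^2-)/2 = 3.230 × 10^-3 mol
n(H2O2) in the aliquot = 3.230 × 10^-3 mol (1:1 ratio)
[H2O2]_dilute = 3.230 × 10^-3 / 0.01940 = 0.1665 mol/L
[H2O2]_original = 0.1665 × 250.0/25.54 = 1.630 mol/L

1.630 M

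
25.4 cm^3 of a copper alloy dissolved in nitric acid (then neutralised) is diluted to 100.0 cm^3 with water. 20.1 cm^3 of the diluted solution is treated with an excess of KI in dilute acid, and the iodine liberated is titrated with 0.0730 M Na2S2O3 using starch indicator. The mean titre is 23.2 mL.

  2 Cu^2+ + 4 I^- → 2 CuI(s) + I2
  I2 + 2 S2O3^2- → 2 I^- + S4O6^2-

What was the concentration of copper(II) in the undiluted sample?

0.332 M

n(S2O3^2-) = 0.0232 × 0.0730 = 1.69 × 10^-3 mol
n(I2) = n(S2O3^2-)/2 = 8.47 × 10^-4 mol
From the 2:1 ratio, n(Cu2+) in the aliquot = 2/1 × 8.47 × 10^-4 = 1.69 × 10^-3 mol
[Cu2+]_dilute = 1.69 × 10^-3 / 0.0201 = 0.0843 mol/L
[Cu2+]_original = 0.0843 × 100.0/25.4 = 0.332 mol/L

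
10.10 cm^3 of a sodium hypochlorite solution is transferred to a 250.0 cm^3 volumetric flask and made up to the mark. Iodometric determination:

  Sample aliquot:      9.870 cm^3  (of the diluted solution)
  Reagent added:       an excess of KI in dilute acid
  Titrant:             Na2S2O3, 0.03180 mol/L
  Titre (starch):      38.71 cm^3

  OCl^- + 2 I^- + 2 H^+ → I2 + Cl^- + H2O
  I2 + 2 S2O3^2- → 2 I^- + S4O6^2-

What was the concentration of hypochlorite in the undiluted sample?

1.544 mol/L

n(S2O3^2-) = 0.03871 × 0.03180 = 1.231 × 10^-3 mol
n(I2) = n(S2O3^2-)/2 = 6.155 × 10^-4 mol
n(OCl^-) in the aliquot = 6.155 × 10^-4 mol (1:1 ratio)
[OCl^-]_dilute = 6.155 × 10^-4 / 0.009870 = 0.06236 mol/L
[OCl^-]_original = 0.06236 × 250.0/10.10 = 1.544 mol/L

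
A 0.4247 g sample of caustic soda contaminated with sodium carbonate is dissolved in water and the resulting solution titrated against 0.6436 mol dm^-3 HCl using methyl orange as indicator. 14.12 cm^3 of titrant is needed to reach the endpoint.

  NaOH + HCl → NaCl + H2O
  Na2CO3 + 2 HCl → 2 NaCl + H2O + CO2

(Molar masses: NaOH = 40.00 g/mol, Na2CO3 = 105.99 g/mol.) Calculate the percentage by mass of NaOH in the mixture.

n(HCl) = 0.01412 × 0.6436 = 9.088 × 10^-3 mol
Let x = n(NaOH), y = n(Na2CO3).
Titrant: 1x + 2y = 9.088 × 10^-3;  mass: 40.00x + 105.99y = 0.4247
Solving, x = 4.379 × 10^-3 mol, y = 2.355 × 10^-3 mol
mass of NaOH = 4.379 × 10^-3 × 40.00 = 0.1751 g
% NaOH = 0.1751 / 0.4247 × 100 = 41.24 %

41.24 %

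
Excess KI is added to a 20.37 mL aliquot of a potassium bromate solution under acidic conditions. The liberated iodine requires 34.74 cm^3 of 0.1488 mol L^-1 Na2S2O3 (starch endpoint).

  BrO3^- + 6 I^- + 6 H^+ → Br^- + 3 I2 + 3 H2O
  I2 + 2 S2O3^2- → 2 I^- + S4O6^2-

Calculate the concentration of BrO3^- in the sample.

n(S2O3^2-) = 0.03474 × 0.1488 = 5.169 × 10^-3 mol
n(I2) = n(S2O3^2-)/2 = 2.585 × 10^-3 mol
From the 1:3 ratio, n(BrO3^-) in the aliquot = 1/3 × 2.585 × 10^-3 = 8.616 × 10^-4 mol
[BrO3^-] = 8.616 × 10^-4 / 0.02037 = 0.04230 mol/L

0.04230 mol/L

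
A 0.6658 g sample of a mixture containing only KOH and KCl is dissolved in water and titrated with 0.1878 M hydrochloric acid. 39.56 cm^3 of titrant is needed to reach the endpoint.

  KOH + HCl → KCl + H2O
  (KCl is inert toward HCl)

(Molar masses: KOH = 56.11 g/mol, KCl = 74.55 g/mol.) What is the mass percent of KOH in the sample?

n(HCl) = 0.03956 × 0.1878 = 7.429 × 10^-3 mol
Let x = n(KOH), y = n(KCl).
Titrant: 1x = 7.429 × 10^-3;  mass: 56.11x + 74.55y = 0.6658
Solving, x = 7.429 × 10^-3 mol, y = 3.339 × 10^-3 mol
mass of KOH = 7.429 × 10^-3 × 56.11 = 0.4169 g
% KOH = 0.4169 / 0.6658 × 100 = 62.61 %

62.61 %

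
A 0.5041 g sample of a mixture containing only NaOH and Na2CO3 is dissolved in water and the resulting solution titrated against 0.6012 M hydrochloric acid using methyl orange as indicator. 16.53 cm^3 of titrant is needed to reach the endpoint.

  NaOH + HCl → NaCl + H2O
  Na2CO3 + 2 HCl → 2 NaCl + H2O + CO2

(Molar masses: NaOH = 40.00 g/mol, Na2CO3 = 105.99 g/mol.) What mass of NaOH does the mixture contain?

n(HCl) = 0.01653 × 0.6012 = 9.938 × 10^-3 mol
Let x = n(NaOH), y = n(Na2CO3).
Titrant: 1x + 2y = 9.938 × 10^-3;  mass: 40.00x + 105.99y = 0.5041
Solving, x = 1.736 × 10^-3 mol, y = 4.101 × 10^-3 mol
mass of NaOH = 1.736 × 10^-3 × 40.00 = 0.06943 g

0.06943 g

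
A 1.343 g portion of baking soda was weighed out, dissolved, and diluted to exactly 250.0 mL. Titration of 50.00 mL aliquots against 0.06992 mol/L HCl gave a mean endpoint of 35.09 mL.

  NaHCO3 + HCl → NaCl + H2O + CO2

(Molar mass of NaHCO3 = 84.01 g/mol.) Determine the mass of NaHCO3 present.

1.031 g

n(HCl) per titration = 0.03509 × 0.06992 = 2.453 × 10^-3 mol
n(NaHCO3) in each aliquot = 2.453 × 10^-3 mol (1:1 ratio)
n(NaHCO3) in the whole flask = 2.453 × 10^-3 × 250.0/50.00 = 0.01227 mol
mass of NaHCO3 = 0.01227 × 84.01 = 1.031 g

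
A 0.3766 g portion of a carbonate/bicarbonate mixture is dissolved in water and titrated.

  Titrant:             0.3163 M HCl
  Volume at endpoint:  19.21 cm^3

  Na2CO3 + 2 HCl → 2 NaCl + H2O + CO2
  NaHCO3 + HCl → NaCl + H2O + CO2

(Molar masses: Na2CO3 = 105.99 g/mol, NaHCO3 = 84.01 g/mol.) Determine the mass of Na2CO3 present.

0.2287 g

n(HCl) = 0.01921 × 0.3163 = 6.076 × 10^-3 mol
Let x = n(Na2CO3), y = n(NaHCO3).
Titrant: 2x + 1y = 6.076 × 10^-3;  mass: 105.99x + 84.01y = 0.3766
Solving, x = 2.158 × 10^-3 mol, y = 1.760 × 10^-3 mol
mass of Na2CO3 = 2.158 × 10^-3 × 105.99 = 0.2287 g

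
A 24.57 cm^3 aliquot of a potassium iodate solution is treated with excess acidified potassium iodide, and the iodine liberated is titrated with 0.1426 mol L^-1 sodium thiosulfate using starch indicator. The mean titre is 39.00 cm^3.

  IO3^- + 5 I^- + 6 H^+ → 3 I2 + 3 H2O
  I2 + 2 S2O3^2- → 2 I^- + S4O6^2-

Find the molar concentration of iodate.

n(S2O3^2-) = 0.03900 × 0.1426 = 5.561 × 10^-3 mol
n(I2) = n(S2O3^2-)/2 = 2.781 × 10^-3 mol
From the 1:3 ratio, n(IO3^-) in the aliquot = 1/3 × 2.781 × 10^-3 = 9.269 × 10^-4 mol
[IO3^-] = 9.269 × 10^-4 / 0.02457 = 0.03772 mol/L

0.03772 mol/L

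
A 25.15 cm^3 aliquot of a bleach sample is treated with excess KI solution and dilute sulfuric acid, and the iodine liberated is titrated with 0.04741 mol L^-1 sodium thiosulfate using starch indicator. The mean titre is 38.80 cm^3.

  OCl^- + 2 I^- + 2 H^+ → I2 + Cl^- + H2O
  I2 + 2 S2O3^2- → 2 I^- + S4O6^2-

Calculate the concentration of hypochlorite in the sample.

n(S2O3^2-) = 0.03880 × 0.04741 = 1.840 × 10^-3 mol
n(I2) = n(S2O3^2-)/2 = 9.198 × 10^-4 mol
n(OCl^-) in the aliquot = 9.198 × 10^-4 mol (1:1 ratio)
[OCl^-] = 9.198 × 10^-4 / 0.02515 = 0.03657 mol/L

0.03657 mol/L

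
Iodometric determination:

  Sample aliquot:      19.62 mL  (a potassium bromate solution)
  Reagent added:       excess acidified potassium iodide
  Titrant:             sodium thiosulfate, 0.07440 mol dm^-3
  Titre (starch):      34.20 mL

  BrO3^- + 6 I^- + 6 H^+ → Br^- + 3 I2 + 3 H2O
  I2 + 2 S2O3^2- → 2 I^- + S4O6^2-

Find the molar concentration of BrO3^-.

n(S2O3^2-) = 0.03420 × 0.07440 = 2.544 × 10^-3 mol
n(I2) = n(S2O3^2-)/2 = 1.272 × 10^-3 mol
From the 1:3 ratio, n(BrO3^-) in the aliquot = 1/3 × 1.272 × 10^-3 = 4.241 × 10^-4 mol
[BrO3^-] = 4.241 × 10^-4 / 0.01962 = 0.02161 mol/L

0.02161 mol/L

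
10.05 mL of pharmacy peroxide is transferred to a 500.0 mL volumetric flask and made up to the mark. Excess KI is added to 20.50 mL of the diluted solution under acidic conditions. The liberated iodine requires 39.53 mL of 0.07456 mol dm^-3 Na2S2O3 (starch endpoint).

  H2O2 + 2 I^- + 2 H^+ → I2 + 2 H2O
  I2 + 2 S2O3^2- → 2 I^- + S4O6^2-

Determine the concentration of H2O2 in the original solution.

3.576 mol/L

n(S2O3^2-) = 0.03953 × 0.07456 = 2.947 × 10^-3 mol
n(I2) = n(S2O3^2-)/2 = 1.474 × 10^-3 mol
n(H2O2) in the aliquot = 1.474 × 10^-3 mol (1:1 ratio)
[H2O2]_dilute = 1.474 × 10^-3 / 0.02050 = 0.07189 mol/L
[H2O2]_original = 0.07189 × 500.0/10.05 = 3.576 mol/L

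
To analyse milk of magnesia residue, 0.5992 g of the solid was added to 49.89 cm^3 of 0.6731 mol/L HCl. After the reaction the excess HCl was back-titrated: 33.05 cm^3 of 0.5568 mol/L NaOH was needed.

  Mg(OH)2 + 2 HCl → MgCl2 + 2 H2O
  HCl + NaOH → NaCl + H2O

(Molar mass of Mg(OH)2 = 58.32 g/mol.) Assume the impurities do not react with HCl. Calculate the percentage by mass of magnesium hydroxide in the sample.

n(HCl) added = 0.04989 × 0.6731 = 0.03358 mol
n(NaOH) used in back-titration = 0.03305 × 0.5568 = 0.01840 mol
n(HCl) left over = 0.01840 mol (1:1 ratio)
n(HCl) consumed by analyte = 0.03358 − 0.01840 = 0.01518 mol
From the 1:2 ratio, n(Mg(OH)2) = 1/2 × 0.01518 = 7.589 × 10^-3 mol
mass of Mg(OH)2 = 7.589 × 10^-3 × 58.32 = 0.4426 g
% Mg(OH)2 = 0.4426 / 0.5992 × 100 = 73.87 %

73.87 %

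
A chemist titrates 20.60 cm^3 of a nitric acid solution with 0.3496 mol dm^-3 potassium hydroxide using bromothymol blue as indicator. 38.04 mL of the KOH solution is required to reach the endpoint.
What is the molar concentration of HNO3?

0.6456 mol/L

HNO3 + KOH → KNO3 + H2O
n(KOH) = 0.03804 L × 0.3496 mol/L = 0.01330 mol
n(HNO3) = 0.01330 mol (1:1 mole ratio)
[HNO3] = 0.01330 mol / 0.02060 L = 0.6456 mol/L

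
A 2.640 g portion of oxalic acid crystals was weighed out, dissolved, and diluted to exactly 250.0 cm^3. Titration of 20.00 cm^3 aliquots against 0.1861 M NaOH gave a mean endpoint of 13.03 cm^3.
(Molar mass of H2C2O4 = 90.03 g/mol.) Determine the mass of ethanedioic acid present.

1.364 g

H2C2O4 + 2 NaOH → Na2C2O4 + 2 H2O
n(NaOH) per titration = 0.01303 × 0.1861 = 2.425 × 10^-3 mol
From the 1:2 ratio, n(H2C2O4) in each aliquot = 1/2 × 2.425 × 10^-3 = 1.212 × 10^-3 mol
n(H2C2O4) in the whole flask = 1.212 × 10^-3 × 250.0/20.00 = 0.01516 mol
mass of H2C2O4 = 0.01516 × 90.03 = 1.364 g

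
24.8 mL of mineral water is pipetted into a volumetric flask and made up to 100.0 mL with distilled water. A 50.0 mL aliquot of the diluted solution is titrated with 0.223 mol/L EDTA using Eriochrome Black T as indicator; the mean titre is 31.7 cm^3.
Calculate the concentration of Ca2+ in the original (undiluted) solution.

Ca^2+ + EDTA^4- → [Ca(EDTA)]^2-
n(EDTA) = 0.0317 × 0.223 = 7.07 × 10^-3 mol
n(Ca2+) in the aliquot = 7.07 × 10^-3 mol (1:1 ratio)
[Ca2+]_dilute = 7.07 × 10^-3 / 0.0500 = 0.141 mol/L
Dilution factor = 100.0 / 24.8 = 4.032
[Ca2+]_stock = 0.141 × 4.032 = 0.570 mol/L

0.570 mol/L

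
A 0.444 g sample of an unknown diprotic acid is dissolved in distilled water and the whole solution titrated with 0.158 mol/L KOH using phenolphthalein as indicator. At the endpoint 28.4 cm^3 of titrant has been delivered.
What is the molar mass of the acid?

198 g/mol

n(KOH) = 0.0284 L × 0.158 mol/L = 4.49 × 10^-3 mol
From the 1:2 ratio, n(H2A) = 1/2 × 4.49 × 10^-3 = 2.24 × 10^-3 mol
M = m / n = 0.444 g / 2.24 × 10^-3 mol = 198 g/mol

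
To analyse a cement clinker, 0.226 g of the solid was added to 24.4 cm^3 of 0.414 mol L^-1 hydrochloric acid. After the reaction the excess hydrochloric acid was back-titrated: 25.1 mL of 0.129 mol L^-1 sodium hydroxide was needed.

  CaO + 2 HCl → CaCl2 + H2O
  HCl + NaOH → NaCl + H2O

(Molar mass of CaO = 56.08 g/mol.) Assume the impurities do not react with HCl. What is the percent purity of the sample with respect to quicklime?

n(HCl) added = 0.0244 × 0.414 = 0.0101 mol
n(NaOH) used in back-titration = 0.0251 × 0.129 = 3.24 × 10^-3 mol
n(HCl) left over = 3.24 × 10^-3 mol (1:1 ratio)
n(HCl) consumed by analyte = 0.0101 − 3.24 × 10^-3 = 6.86 × 10^-3 mol
From the 1:2 ratio, n(CaO) = 1/2 × 6.86 × 10^-3 = 3.43 × 10^-3 mol
mass of CaO = 3.43 × 10^-3 × 56.08 = 0.192 g
% CaO = 0.192 / 0.226 × 100 = 85.2 %

85.2 %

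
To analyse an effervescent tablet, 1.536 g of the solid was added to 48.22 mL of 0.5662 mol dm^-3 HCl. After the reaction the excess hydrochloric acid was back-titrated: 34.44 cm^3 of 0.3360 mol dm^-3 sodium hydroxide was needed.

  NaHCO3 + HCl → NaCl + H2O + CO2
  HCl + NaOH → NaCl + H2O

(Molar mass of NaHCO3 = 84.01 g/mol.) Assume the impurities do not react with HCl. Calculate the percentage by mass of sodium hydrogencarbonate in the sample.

n(HCl) added = 0.04822 × 0.5662 = 0.02730 mol
n(NaOH) used in back-titration = 0.03444 × 0.3360 = 0.01157 mol
n(HCl) left over = 0.01157 mol (1:1 ratio)
n(HCl) consumed by analyte = 0.02730 − 0.01157 = 0.01573 mol
n(NaHCO3) = 0.01573 mol (1:1 ratio)
mass of NaHCO3 = 0.01573 × 84.01 = 1.322 g
% NaHCO3 = 1.322 / 1.536 × 100 = 86.04 %

86.04 %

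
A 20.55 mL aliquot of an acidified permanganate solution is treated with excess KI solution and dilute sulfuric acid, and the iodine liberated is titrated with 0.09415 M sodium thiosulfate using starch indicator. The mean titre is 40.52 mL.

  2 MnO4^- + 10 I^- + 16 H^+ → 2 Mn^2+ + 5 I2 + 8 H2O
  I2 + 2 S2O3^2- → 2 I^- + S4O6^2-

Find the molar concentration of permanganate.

n(S2O3^2-) = 0.04052 × 0.09415 = 3.815 × 10^-3 mol
n(I2) = n(S2O3^2-)/2 = 1.907 × 10^-3 mol
From the 2:5 ratio, n(MnO4^-) in the aliquot = 2/5 × 1.907 × 10^-3 = 7.630 × 10^-4 mol
[MnO4^-] = 7.630 × 10^-4 / 0.02055 = 0.03713 mol/L

0.03713 M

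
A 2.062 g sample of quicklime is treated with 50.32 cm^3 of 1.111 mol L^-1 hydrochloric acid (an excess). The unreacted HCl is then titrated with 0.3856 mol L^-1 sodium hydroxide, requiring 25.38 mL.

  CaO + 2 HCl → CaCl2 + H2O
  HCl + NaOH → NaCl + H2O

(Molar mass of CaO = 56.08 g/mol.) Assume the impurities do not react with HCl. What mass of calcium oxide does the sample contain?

1.293 g

n(HCl) added = 0.05032 × 1.111 = 0.05591 mol
n(NaOH) used in back-titration = 0.02538 × 0.3856 = 9.787 × 10^-3 mol
n(HCl) left over = 9.787 × 10^-3 mol (1:1 ratio)
n(HCl) consumed by analyte = 0.05591 − 9.787 × 10^-3 = 0.04612 mol
From the 1:2 ratio, n(CaO) = 1/2 × 0.04612 = 0.02306 mol
mass of CaO = 0.02306 × 56.08 = 1.293 g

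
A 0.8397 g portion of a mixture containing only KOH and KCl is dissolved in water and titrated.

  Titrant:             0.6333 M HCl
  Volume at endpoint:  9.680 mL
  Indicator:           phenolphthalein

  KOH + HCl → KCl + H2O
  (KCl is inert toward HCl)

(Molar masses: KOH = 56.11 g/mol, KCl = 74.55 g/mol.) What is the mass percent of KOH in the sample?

40.96 %

n(HCl) = 0.009680 × 0.6333 = 6.130 × 10^-3 mol
Let x = n(KOH), y = n(KCl).
Titrant: 1x = 6.130 × 10^-3;  mass: 56.11x + 74.55y = 0.8397
Solving, x = 6.130 × 10^-3 mol, y = 6.650 × 10^-3 mol
mass of KOH = 6.130 × 10^-3 × 56.11 = 0.3440 g
% KOH = 0.3440 / 0.8397 × 100 = 40.96 %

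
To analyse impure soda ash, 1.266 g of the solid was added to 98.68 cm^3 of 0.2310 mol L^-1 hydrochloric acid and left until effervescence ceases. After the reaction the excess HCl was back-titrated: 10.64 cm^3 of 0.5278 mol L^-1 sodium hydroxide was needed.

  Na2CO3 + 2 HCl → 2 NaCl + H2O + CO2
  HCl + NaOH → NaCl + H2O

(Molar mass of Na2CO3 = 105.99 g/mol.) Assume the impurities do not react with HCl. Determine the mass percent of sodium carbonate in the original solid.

n(HCl) added = 0.09868 × 0.2310 = 0.02280 mol
n(NaOH) used in back-titration = 0.01064 × 0.5278 = 5.616 × 10^-3 mol
n(HCl) left over = 5.616 × 10^-3 mol (1:1 ratio)
n(HCl) consumed by analyte = 0.02280 − 5.616 × 10^-3 = 0.01718 mol
From the 1:2 ratio, n(Na2CO3) = 1/2 × 0.01718 = 8.590 × 10^-3 mol
mass of Na2CO3 = 8.590 × 10^-3 × 105.99 = 0.9104 g
% Na2CO3 = 0.9104 / 1.266 × 100 = 71.91 %

71.91 %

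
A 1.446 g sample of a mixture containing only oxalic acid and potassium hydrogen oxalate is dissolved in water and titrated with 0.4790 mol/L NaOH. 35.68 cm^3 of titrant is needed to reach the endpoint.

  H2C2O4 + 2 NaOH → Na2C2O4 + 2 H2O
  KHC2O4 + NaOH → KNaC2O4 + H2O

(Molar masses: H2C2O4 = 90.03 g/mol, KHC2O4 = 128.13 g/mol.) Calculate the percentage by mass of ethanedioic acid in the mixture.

27.86 %

n(NaOH) = 0.03568 × 0.4790 = 0.01709 mol
Let x = n(H2C2O4), y = n(KHC2O4).
Titrant: 2x + 1y = 0.01709;  mass: 90.03x + 128.13y = 1.446
Solving, x = 4.475 × 10^-3 mol, y = 8.141 × 10^-3 mol
mass of H2C2O4 = 4.475 × 10^-3 × 90.03 = 0.4029 g
% H2C2O4 = 0.4029 / 1.446 × 100 = 27.86 %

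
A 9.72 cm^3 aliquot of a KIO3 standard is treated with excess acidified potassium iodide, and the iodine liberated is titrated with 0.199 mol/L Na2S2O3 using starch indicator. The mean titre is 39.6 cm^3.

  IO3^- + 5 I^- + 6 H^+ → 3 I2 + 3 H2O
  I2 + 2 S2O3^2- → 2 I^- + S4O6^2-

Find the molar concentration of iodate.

0.135 mol/L

n(S2O3^2-) = 0.0396 × 0.199 = 7.88 × 10^-3 mol
n(I2) = n(S2O3^2-)/2 = 3.94 × 10^-3 mol
From the 1:3 ratio, n(IO3^-) in the aliquot = 1/3 × 3.94 × 10^-3 = 1.31 × 10^-3 mol
[IO3^-] = 1.31 × 10^-3 / 0.00972 = 0.135 mol/L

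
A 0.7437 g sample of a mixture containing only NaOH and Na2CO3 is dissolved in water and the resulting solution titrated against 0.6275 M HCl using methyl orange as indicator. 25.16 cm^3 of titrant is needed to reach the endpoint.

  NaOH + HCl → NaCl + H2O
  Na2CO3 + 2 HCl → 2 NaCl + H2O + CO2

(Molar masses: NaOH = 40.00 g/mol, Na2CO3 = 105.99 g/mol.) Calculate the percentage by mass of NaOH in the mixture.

n(HCl) = 0.02516 × 0.6275 = 0.01579 mol
Let x = n(NaOH), y = n(Na2CO3).
Titrant: 1x + 2y = 0.01579;  mass: 40.00x + 105.99y = 0.7437
Solving, x = 7.155 × 10^-3 mol, y = 4.316 × 10^-3 mol
mass of NaOH = 7.155 × 10^-3 × 40.00 = 0.2862 g
% NaOH = 0.2862 / 0.7437 × 100 = 38.48 %

38.48 %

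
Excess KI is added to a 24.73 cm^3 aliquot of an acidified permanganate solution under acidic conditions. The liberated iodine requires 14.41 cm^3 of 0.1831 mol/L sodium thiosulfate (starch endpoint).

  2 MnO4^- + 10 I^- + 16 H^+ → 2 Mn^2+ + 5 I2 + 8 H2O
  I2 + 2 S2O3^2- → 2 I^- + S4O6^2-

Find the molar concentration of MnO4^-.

0.02134 mol/L

n(S2O3^2-) = 0.01441 × 0.1831 = 2.638 × 10^-3 mol
n(I2) = n(S2O3^2-)/2 = 1.319 × 10^-3 mol
From the 2:5 ratio, n(MnO4^-) in the aliquot = 2/5 × 1.319 × 10^-3 = 5.277 × 10^-4 mol
[MnO4^-] = 5.277 × 10^-4 / 0.02473 = 0.02134 mol/L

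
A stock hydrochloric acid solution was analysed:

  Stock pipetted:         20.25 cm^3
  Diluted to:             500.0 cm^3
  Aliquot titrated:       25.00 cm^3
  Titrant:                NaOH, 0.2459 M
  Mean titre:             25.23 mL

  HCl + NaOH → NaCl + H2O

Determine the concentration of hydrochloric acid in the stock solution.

6.127 M

n(NaOH) = 0.02523 × 0.2459 = 6.204 × 10^-3 mol
n(HCl) in the aliquot = 6.204 × 10^-3 mol (1:1 ratio)
[HCl]_dilute = 6.204 × 10^-3 / 0.02500 = 0.2482 mol/L
Dilution factor = 500.0 / 20.25 = 24.69
[HCl]_stock = 0.2482 × 24.69 = 6.127 mol/L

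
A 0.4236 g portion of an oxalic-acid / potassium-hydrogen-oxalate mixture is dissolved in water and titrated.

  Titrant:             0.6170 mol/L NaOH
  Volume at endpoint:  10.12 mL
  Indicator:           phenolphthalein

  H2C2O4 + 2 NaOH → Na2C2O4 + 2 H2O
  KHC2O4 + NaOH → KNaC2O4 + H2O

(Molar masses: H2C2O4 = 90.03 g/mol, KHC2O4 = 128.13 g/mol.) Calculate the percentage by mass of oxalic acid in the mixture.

n(NaOH) = 0.01012 × 0.6170 = 6.244 × 10^-3 mol
Let x = n(H2C2O4), y = n(KHC2O4).
Titrant: 2x + 1y = 6.244 × 10^-3;  mass: 90.03x + 128.13y = 0.4236
Solving, x = 2.265 × 10^-3 mol, y = 1.715 × 10^-3 mol
mass of H2C2O4 = 2.265 × 10^-3 × 90.03 = 0.2039 g
% H2C2O4 = 0.2039 / 0.4236 × 100 = 48.13 %

48.13 %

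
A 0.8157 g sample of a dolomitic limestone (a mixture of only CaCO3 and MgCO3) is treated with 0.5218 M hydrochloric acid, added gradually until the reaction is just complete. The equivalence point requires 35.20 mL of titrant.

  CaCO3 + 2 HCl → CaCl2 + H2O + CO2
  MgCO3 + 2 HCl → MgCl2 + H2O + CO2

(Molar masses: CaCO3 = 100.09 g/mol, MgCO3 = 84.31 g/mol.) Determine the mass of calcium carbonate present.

n(HCl) = 0.03520 × 0.5218 = 0.01837 mol
Let x = n(CaCO3), y = n(MgCO3).
Titrant: 2x + 2y = 0.01837;  mass: 100.09x + 84.31y = 0.8157
Solving, x = 2.625 × 10^-3 mol, y = 6.559 × 10^-3 mol
mass of CaCO3 = 2.625 × 10^-3 × 100.09 = 0.2627 g

0.2627 g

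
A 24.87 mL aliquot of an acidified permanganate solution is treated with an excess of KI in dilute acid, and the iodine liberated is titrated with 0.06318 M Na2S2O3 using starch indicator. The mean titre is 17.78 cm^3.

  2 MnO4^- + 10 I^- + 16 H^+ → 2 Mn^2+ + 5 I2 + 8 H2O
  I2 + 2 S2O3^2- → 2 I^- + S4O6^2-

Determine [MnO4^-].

n(S2O3^2-) = 0.01778 × 0.06318 = 1.123 × 10^-3 mol
n(I2) = n(S2O3^2-)/2 = 5.617 × 10^-4 mol
From the 2:5 ratio, n(MnO4^-) in the aliquot = 2/5 × 5.617 × 10^-4 = 2.247 × 10^-4 mol
[MnO4^-] = 2.247 × 10^-4 / 0.02487 = 0.009034 mol/L

0.009034 M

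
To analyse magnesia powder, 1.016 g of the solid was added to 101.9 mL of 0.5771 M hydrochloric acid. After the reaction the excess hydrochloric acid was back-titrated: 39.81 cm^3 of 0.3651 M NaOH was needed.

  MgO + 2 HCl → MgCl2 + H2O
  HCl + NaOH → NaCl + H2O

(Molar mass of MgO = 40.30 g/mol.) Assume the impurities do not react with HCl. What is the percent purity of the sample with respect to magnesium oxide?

n(HCl) added = 0.1019 × 0.5771 = 0.05881 mol
n(NaOH) used in back-titration = 0.03981 × 0.3651 = 0.01453 mol
n(HCl) left over = 0.01453 mol (1:1 ratio)
n(HCl) consumed by analyte = 0.05881 − 0.01453 = 0.04427 mol
From the 1:2 ratio, n(MgO) = 1/2 × 0.04427 = 0.02214 mol
mass of MgO = 0.02214 × 40.30 = 0.8921 g
% MgO = 0.8921 / 1.016 × 100 = 87.80 %

87.80 %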